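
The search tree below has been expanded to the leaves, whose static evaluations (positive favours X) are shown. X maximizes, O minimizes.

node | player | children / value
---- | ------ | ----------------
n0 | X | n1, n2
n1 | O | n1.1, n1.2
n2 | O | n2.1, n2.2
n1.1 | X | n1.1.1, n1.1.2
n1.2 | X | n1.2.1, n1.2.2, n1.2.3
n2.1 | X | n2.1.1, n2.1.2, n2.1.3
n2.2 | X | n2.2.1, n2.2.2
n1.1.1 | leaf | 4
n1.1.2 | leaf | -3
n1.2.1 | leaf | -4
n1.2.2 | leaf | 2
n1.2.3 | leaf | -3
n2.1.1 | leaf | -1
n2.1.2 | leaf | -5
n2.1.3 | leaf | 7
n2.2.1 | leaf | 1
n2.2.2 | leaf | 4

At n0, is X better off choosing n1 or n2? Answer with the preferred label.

n1.1 (X): max(4, -3) = 4
n1.2 (X): max(-4, 2, -3) = 2
n1 (O): min(4, 2) = 2
n2.1 (X): max(-1, -5, 7) = 7
n2.2 (X): max(1, 4) = 4
n2 (O): min(7, 4) = 4
X prefers the higher value; n1=2, n2=4. n2 is better since 4 > 2.

n2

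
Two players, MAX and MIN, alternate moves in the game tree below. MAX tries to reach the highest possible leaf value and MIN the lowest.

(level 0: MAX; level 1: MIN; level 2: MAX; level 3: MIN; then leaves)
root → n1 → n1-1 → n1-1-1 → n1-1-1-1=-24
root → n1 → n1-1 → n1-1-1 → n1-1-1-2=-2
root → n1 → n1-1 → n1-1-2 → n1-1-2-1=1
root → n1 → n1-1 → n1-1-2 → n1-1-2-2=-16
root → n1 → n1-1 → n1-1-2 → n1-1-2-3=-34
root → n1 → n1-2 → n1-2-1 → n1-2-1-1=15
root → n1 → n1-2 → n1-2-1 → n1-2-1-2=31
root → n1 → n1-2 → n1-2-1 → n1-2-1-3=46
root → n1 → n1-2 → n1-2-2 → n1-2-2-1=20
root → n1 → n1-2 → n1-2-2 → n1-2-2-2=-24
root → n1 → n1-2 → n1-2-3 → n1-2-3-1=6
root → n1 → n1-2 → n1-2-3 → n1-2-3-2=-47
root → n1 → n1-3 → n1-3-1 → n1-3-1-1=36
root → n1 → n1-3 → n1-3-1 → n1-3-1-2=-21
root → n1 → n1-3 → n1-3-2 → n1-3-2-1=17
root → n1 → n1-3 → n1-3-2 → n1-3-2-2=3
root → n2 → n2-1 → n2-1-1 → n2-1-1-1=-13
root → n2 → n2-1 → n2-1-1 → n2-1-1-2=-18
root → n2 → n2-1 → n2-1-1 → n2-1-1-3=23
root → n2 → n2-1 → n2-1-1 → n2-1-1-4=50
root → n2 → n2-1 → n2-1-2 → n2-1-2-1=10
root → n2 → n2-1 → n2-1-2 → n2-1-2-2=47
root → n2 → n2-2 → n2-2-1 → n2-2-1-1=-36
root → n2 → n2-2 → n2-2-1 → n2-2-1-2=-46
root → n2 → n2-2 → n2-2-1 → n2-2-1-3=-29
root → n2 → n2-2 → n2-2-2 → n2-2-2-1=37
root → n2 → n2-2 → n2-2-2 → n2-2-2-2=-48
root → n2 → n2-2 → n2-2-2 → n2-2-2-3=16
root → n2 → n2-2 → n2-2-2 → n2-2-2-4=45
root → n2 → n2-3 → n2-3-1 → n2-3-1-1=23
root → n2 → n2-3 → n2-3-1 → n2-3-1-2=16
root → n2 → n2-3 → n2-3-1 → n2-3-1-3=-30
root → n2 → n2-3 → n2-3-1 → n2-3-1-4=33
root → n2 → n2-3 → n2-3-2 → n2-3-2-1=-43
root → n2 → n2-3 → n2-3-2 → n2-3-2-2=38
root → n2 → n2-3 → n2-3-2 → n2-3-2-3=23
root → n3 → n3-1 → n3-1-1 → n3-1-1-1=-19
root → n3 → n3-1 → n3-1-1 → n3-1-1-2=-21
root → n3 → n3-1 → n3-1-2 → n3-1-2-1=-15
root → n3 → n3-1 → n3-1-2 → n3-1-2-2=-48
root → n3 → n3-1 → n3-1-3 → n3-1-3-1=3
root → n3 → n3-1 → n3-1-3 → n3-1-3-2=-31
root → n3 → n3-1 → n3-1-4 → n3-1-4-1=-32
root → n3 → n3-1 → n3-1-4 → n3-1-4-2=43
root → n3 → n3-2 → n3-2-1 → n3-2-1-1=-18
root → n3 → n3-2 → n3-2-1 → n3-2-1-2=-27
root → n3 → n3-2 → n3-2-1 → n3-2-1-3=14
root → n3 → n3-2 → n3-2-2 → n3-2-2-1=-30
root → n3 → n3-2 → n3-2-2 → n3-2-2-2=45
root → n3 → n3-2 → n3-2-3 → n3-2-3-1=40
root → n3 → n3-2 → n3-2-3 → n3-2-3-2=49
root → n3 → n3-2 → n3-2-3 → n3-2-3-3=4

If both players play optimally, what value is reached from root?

-21

n1-1-1 (MIN): min(-24, -2) = -24
n1-1-2 (MIN): min(1, -16, -34) = -34
n1-1 (MAX): max(-24, -34) = -24
n1-2-1 (MIN): min(15, 31, 46) = 15
n1-2-2 (MIN): min(20, -24) = -24
n1-2-3 (MIN): min(6, -47) = -47
n1-2 (MAX): max(15, -24, -47) = 15
n1-3-1 (MIN): min(36, -21) = -21
n1-3-2 (MIN): min(17, 3) = 3
n1-3 (MAX): max(-21, 3) = 3
n1 (MIN): min(-24, 15, 3) = -24
n2-1-1 (MIN): min(-13, -18, 23, 50) = -18
n2-1-2 (MIN): min(10, 47) = 10
n2-1 (MAX): max(-18, 10) = 10
n2-2-1 (MIN): min(-36, -46, -29) = -46
n2-2-2 (MIN): min(37, -48, 16, 45) = -48
n2-2 (MAX): max(-46, -48) = -46
n2-3-1 (MIN): min(23, 16, -30, 33) = -30
n2-3-2 (MIN): min(-43, 38, 23) = -43
n2-3 (MAX): max(-30, -43) = -30
n2 (MIN): min(10, -46, -30) = -46
n3-1-1 (MIN): min(-19, -21) = -21
n3-1-2 (MIN): min(-15, -48) = -48
n3-1-3 (MIN): min(3, -31) = -31
n3-1-4 (MIN): min(-32, 43) = -32
n3-1 (MAX): max(-21, -48, -31, -32) = -21
n3-2-1 (MIN): min(-18, -27, 14) = -27
n3-2-2 (MIN): min(-30, 45) = -30
n3-2-3 (MIN): min(40, 49, 4) = 4
n3-2 (MAX): max(-27, -30, 4) = 4
n3 (MIN): min(-21, 4) = -21
root (MAX): max(-24, -46, -21) = -21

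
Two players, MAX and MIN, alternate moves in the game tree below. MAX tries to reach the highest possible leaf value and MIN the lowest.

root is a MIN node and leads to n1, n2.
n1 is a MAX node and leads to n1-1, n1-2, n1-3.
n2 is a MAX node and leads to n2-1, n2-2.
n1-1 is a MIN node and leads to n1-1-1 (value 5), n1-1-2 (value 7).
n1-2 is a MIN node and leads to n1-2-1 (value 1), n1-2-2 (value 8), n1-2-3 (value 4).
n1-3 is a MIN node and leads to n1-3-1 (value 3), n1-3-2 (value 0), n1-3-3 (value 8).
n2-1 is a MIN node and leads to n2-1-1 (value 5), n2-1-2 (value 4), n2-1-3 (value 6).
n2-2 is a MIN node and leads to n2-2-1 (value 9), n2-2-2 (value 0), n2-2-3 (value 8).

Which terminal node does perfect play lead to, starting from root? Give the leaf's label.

n2-1-2

n1-1 (MIN): min(5, 7) = 5
n1-2 (MIN): min(1, 8, 4) = 1
n1-3 (MIN): min(3, 0, 8) = 0
n1 (MAX): max(5, 1, 0) = 5
n2-1 (MIN): min(5, 4, 6) = 4
n2-2 (MIN): min(9, 0, 8) = 0
n2 (MAX): max(4, 0) = 4
root (MIN): min(5, 4) = 4
At root, MIN picks n2 (lowest: 4).
At n2, MAX picks n2-1 (highest: 4).
At n2-1, MIN picks n2-1-2 (lowest: 4).
Terminal value 4.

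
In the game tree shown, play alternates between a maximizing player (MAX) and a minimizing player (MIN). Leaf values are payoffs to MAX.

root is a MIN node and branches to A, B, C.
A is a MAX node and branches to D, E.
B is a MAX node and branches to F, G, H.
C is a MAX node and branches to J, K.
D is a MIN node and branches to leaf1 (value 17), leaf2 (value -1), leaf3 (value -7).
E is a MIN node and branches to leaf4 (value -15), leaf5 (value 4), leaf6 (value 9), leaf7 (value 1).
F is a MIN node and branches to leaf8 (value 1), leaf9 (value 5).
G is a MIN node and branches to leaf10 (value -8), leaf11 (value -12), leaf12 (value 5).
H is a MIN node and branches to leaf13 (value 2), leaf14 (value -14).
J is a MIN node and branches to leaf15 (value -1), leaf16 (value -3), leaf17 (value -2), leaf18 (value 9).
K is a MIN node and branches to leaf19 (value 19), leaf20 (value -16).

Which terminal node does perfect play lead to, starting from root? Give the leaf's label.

D (MIN): min(17, -1, -7) = -7
E (MIN): min(-15, 4, 9, 1) = -15
A (MAX): max(-7, -15) = -7
F (MIN): min(1, 5) = 1
G (MIN): min(-8, -12, 5) = -12
H (MIN): min(2, -14) = -14
B (MAX): max(1, -12, -14) = 1
J (MIN): min(-1, -3, -2, 9) = -3
K (MIN): min(19, -16) = -16
C (MAX): max(-3, -16) = -3
root (MIN): min(-7, 1, -3) = -7
At root, MIN picks A (lowest: -7).
At A, MAX picks D (highest: -7).
At D, MIN picks leaf3 (lowest: -7).
Terminal value -7.

leaf3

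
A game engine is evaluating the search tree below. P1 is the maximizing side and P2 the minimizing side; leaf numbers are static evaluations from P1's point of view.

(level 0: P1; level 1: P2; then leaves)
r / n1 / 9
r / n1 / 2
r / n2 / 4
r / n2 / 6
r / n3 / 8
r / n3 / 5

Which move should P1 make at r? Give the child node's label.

n1 (P2): min(9, 2) = 2
n2 (P2): min(4, 6) = 4
n3 (P2): min(8, 5) = 5
r (P1): max(2, 4, 5) = 5
P1 at r wants the highest of {n1=2, n2=4, n3=5}, so chooses n3.

n3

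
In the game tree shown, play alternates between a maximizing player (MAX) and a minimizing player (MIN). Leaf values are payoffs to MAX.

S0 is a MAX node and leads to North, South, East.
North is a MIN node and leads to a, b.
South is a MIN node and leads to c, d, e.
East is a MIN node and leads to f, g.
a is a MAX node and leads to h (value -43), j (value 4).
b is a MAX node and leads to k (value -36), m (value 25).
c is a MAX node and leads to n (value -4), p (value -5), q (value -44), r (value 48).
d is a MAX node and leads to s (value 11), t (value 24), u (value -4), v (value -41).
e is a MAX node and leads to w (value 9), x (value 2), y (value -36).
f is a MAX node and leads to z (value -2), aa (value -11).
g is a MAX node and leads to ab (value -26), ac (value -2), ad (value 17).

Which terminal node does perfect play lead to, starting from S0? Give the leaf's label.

w

a (MAX): max(-43, 4) = 4
b (MAX): max(-36, 25) = 25
North (MIN): min(4, 25) = 4
c (MAX): max(-4, -5, -44, 48) = 48
d (MAX): max(11, 24, -4, -41) = 24
e (MAX): max(9, 2, -36) = 9
South (MIN): min(48, 24, 9) = 9
f (MAX): max(-2, -11) = -2
g (MAX): max(-26, -2, 17) = 17
East (MIN): min(-2, 17) = -2
S0 (MAX): max(4, 9, -2) = 9
At S0, MAX picks South (highest: 9).
At South, MIN picks e (lowest: 9).
At e, MAX picks w (highest: 9).
Terminal value 9.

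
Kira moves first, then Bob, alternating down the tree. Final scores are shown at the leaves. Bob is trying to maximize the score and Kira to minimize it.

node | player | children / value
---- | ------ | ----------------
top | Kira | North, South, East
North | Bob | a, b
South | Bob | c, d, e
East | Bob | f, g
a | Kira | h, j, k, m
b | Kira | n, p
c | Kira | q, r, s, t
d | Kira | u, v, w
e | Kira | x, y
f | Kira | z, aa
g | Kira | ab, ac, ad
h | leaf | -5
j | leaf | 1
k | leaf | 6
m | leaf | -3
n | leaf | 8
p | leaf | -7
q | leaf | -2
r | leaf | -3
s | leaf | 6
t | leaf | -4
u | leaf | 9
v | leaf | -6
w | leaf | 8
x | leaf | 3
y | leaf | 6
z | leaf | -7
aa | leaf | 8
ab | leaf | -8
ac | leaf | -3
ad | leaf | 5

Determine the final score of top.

-7

a (Kira): min(-5, 1, 6, -3) = -5
b (Kira): min(8, -7) = -7
North (Bob): max(-5, -7) = -5
c (Kira): min(-2, -3, 6, -4) = -4
d (Kira): min(9, -6, 8) = -6
e (Kira): min(3, 6) = 3
South (Bob): max(-4, -6, 3) = 3
f (Kira): min(-7, 8) = -7
g (Kira): min(-8, -3, 5) = -8
East (Bob): max(-7, -8) = -7
top (Kira): min(-5, 3, -7) = -7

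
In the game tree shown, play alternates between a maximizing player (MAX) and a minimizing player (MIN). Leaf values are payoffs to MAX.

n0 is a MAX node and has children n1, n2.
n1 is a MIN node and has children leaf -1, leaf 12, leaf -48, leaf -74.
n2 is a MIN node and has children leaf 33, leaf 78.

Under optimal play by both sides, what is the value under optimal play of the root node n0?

33

n1 (MIN): min(-1, 12, -48, -74) = -74
n2 (MIN): min(33, 78) = 33
n0 (MAX): max(-74, 33) = 33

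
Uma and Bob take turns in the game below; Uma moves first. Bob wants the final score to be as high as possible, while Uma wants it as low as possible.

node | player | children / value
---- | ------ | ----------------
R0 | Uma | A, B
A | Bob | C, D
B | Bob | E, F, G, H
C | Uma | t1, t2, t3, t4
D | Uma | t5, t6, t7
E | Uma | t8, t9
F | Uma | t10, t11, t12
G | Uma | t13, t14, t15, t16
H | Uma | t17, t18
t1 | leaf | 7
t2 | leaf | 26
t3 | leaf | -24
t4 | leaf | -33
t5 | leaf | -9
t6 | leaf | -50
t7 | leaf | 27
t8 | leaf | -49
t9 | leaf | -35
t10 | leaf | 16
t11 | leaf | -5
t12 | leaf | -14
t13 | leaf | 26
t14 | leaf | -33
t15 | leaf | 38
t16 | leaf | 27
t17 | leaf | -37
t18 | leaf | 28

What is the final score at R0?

C (Uma): min(7, 26, -24, -33) = -33
D (Uma): min(-9, -50, 27) = -50
A (Bob): max(-33, -50) = -33
E (Uma): min(-49, -35) = -49
F (Uma): min(16, -5, -14) = -14
G (Uma): min(26, -33, 38, 27) = -33
H (Uma): min(-37, 28) = -37
B (Bob): max(-49, -14, -33, -37) = -14
R0 (Uma): min(-33, -14) = -33

-33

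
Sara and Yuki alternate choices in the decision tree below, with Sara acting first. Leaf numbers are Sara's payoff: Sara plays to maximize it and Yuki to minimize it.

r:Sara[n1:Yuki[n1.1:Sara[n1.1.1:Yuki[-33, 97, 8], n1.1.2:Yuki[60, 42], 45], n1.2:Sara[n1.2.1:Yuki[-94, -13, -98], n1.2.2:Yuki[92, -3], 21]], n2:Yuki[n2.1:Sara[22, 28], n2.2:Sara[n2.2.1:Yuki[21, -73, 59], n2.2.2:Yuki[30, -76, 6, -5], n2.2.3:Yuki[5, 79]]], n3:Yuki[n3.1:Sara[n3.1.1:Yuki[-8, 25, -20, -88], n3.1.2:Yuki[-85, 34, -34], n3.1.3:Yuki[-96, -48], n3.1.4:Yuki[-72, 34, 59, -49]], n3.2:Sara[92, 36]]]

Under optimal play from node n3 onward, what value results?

n3.1.1 (Yuki): min(-8, 25, -20, -88) = -88
n3.1.2 (Yuki): min(-85, 34, -34) = -85
n3.1.3 (Yuki): min(-96, -48) = -96
n3.1.4 (Yuki): min(-72, 34, 59, -49) = -72
n3.1 (Sara): max(-88, -85, -96, -72) = -72
n3.2 (Sara): max(92, 36) = 92
n3 (Yuki): min(-72, 92) = -72

-72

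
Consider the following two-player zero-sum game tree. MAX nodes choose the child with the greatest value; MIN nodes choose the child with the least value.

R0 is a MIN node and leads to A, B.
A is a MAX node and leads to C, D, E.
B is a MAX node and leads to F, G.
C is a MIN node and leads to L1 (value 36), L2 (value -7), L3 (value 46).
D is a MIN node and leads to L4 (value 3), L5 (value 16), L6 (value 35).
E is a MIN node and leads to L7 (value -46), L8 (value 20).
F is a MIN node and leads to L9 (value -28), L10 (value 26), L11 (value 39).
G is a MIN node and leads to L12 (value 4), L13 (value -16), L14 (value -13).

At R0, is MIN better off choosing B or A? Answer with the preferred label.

F (MIN): min(-28, 26, 39) = -28
G (MIN): min(4, -16, -13) = -16
B (MAX): max(-28, -16) = -16
C (MIN): min(36, -7, 46) = -7
D (MIN): min(3, 16, 35) = 3
E (MIN): min(-46, 20) = -46
A (MAX): max(-7, 3, -46) = 3
MIN prefers the lower value; B=-16, A=3. B is better since -16 < 3.

B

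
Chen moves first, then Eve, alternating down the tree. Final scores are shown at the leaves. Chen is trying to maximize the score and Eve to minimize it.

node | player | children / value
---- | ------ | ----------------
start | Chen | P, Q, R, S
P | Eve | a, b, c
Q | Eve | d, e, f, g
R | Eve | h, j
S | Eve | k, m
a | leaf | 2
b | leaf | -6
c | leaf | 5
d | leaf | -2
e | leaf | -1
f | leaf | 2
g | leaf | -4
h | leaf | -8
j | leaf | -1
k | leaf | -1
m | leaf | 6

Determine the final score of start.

P (Eve): min(2, -6, 5) = -6
Q (Eve): min(-2, -1, 2, -4) = -4
R (Eve): min(-8, -1) = -8
S (Eve): min(-1, 6) = -1
start (Chen): max(-6, -4, -8, -1) = -1

-1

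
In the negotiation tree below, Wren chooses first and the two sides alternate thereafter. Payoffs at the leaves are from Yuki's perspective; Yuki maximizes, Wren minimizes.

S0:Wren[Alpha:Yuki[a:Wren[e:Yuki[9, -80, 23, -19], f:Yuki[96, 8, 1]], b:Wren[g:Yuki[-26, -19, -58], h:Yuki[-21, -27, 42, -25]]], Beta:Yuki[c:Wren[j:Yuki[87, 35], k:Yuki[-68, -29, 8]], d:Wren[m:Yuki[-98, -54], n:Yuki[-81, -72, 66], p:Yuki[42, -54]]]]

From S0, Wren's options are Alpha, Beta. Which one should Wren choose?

Beta

e (Yuki): max(9, -80, 23, -19) = 23
f (Yuki): max(96, 8, 1) = 96
a (Wren): min(23, 96) = 23
g (Yuki): max(-26, -19, -58) = -19
h (Yuki): max(-21, -27, 42, -25) = 42
b (Wren): min(-19, 42) = -19
Alpha (Yuki): max(23, -19) = 23
j (Yuki): max(87, 35) = 87
k (Yuki): max(-68, -29, 8) = 8
c (Wren): min(87, 8) = 8
m (Yuki): max(-98, -54) = -54
n (Yuki): max(-81, -72, 66) = 66
p (Yuki): max(42, -54) = 42
d (Wren): min(-54, 66, 42) = -54
Beta (Yuki): max(8, -54) = 8
S0 (Wren): min(23, 8) = 8
Wren at S0 wants the lowest of {Alpha=23, Beta=8}, so chooses Beta.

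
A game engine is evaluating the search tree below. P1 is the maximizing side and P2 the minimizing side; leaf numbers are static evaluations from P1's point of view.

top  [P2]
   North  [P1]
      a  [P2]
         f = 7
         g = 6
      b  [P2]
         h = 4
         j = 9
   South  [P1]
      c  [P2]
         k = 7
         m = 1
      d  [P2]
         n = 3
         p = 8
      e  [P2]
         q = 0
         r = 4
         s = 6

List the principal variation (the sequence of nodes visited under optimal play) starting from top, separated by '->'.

a (P2): min(7, 6) = 6
b (P2): min(4, 9) = 4
North (P1): max(6, 4) = 6
c (P2): min(7, 1) = 1
d (P2): min(3, 8) = 3
e (P2): min(0, 4, 6) = 0
South (P1): max(1, 3, 0) = 3
top (P2): min(6, 3) = 3
At top, P2 picks South (lowest: 3).
At South, P1 picks d (highest: 3).
At d, P2 picks n (lowest: 3).
Terminal value 3.

top -> South -> d -> n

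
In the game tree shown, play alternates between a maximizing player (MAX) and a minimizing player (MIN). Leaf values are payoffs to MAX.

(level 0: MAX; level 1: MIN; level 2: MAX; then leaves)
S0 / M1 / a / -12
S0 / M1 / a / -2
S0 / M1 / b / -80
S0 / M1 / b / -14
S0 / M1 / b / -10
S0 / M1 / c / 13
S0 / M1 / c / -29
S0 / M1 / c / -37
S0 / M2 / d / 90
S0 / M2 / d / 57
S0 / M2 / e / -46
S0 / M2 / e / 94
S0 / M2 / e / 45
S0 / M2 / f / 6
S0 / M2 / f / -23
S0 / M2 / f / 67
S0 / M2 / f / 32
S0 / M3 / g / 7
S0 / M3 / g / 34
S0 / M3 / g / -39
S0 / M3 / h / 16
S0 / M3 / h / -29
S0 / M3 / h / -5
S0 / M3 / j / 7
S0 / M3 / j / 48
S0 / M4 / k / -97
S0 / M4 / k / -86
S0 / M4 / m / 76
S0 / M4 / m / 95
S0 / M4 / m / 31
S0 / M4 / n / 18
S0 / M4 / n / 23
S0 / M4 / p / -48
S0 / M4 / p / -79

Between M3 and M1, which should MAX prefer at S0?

g (MAX): max(7, 34, -39) = 34
h (MAX): max(16, -29, -5) = 16
j (MAX): max(7, 48) = 48
M3 (MIN): min(34, 16, 48) = 16
a (MAX): max(-12, -2) = -2
b (MAX): max(-80, -14, -10) = -10
c (MAX): max(13, -29, -37) = 13
M1 (MIN): min(-2, -10, 13) = -10
MAX prefers the higher value; M3=16, M1=-10. M3 is better since 16 > -10.

M3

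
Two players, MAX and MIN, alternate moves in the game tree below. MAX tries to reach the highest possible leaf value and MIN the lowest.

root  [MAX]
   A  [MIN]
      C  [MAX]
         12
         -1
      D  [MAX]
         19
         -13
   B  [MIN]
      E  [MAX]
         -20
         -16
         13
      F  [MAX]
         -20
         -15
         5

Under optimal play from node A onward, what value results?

12

C (MAX): max(12, -1) = 12
D (MAX): max(19, -13) = 19
A (MIN): min(12, 19) = 12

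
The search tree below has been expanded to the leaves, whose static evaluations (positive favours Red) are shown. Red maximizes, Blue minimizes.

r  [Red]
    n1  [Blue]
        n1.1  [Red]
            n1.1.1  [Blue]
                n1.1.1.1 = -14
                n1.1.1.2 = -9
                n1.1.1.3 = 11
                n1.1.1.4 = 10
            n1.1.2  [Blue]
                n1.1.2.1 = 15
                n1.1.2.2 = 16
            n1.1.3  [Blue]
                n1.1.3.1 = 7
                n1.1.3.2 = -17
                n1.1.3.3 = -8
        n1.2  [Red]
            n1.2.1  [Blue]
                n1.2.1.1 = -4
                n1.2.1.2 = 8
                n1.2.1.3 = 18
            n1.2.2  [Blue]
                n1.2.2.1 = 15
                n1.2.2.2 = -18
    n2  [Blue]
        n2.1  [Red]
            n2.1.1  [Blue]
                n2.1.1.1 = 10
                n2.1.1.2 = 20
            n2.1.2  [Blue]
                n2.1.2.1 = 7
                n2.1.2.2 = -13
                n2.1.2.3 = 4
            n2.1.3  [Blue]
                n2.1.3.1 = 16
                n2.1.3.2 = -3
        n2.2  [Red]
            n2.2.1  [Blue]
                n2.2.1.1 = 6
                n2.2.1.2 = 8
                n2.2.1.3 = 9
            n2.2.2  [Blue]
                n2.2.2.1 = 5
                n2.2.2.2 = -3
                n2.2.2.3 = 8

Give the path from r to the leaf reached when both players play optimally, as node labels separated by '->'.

n1.1.1 (Blue): min(-14, -9, 11, 10) = -14
n1.1.2 (Blue): min(15, 16) = 15
n1.1.3 (Blue): min(7, -17, -8) = -17
n1.1 (Red): max(-14, 15, -17) = 15
n1.2.1 (Blue): min(-4, 8, 18) = -4
n1.2.2 (Blue): min(15, -18) = -18
n1.2 (Red): max(-4, -18) = -4
n1 (Blue): min(15, -4) = -4
n2.1.1 (Blue): min(10, 20) = 10
n2.1.2 (Blue): min(7, -13, 4) = -13
n2.1.3 (Blue): min(16, -3) = -3
n2.1 (Red): max(10, -13, -3) = 10
n2.2.1 (Blue): min(6, 8, 9) = 6
n2.2.2 (Blue): min(5, -3, 8) = -3
n2.2 (Red): max(6, -3) = 6
n2 (Blue): min(10, 6) = 6
r (Red): max(-4, 6) = 6
At r, Red picks n2 (highest: 6).
At n2, Blue picks n2.2 (lowest: 6).
At n2.2, Red picks n2.2.1 (highest: 6).
At n2.2.1, Blue picks n2.2.1.1 (lowest: 6).
Terminal value 6.

r -> n2 -> n2.2 -> n2.2.1 -> n2.2.1.1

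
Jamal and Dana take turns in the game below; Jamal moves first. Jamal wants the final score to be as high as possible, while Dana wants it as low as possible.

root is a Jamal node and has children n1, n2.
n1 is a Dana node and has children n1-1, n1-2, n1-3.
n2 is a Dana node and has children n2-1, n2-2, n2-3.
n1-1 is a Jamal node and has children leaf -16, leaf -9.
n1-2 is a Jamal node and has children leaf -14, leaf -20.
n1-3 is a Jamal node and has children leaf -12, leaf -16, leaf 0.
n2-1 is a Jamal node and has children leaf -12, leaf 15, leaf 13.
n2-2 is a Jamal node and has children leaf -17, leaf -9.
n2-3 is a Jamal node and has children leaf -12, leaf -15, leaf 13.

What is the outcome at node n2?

-9

n2-1 (Jamal): max(-12, 15, 13) = 15
n2-2 (Jamal): max(-17, -9) = -9
n2-3 (Jamal): max(-12, -15, 13) = 13
n2 (Dana): min(15, -9, 13) = -9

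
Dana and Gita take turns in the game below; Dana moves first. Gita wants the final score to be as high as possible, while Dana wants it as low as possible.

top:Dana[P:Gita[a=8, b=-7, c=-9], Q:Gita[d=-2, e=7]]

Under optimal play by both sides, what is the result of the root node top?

7

P (Gita): max(8, -7, -9) = 8
Q (Gita): max(-2, 7) = 7
top (Dana): min(8, 7) = 7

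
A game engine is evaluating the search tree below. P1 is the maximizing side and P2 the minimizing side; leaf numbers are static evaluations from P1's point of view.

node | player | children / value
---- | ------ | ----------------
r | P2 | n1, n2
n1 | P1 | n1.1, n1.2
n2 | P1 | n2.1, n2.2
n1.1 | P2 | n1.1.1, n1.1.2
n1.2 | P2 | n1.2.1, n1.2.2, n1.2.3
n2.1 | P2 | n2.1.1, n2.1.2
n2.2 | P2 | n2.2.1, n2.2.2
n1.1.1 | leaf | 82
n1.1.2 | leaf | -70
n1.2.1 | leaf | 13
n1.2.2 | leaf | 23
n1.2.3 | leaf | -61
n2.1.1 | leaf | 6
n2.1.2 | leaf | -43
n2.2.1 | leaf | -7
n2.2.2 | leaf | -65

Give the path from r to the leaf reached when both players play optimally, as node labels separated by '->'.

r -> n1 -> n1.2 -> n1.2.3

n1.1 (P2): min(82, -70) = -70
n1.2 (P2): min(13, 23, -61) = -61
n1 (P1): max(-70, -61) = -61
n2.1 (P2): min(6, -43) = -43
n2.2 (P2): min(-7, -65) = -65
n2 (P1): max(-43, -65) = -43
r (P2): min(-61, -43) = -61
At r, P2 picks n1 (lowest: -61).
At n1, P1 picks n1.2 (highest: -61).
At n1.2, P2 picks n1.2.3 (lowest: -61).
Terminal value -61.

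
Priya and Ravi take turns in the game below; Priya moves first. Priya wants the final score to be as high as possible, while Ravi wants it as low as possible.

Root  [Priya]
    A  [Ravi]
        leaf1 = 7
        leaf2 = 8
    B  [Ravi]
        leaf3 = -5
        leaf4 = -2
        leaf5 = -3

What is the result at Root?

A (Ravi): min(7, 8) = 7
B (Ravi): min(-5, -2, -3) = -5
Root (Priya): max(7, -5) = 7

7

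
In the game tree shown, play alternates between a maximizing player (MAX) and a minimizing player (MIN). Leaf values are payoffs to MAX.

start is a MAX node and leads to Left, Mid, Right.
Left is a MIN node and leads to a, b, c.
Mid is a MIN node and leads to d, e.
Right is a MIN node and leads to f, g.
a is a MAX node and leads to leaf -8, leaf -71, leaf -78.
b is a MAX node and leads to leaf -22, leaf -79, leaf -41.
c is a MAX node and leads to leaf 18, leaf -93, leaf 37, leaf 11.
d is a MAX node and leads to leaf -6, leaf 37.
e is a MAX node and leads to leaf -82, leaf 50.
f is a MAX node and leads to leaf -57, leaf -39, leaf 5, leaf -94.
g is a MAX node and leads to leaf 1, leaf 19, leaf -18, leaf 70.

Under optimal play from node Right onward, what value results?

f (MAX): max(-57, -39, 5, -94) = 5
g (MAX): max(1, 19, -18, 70) = 70
Right (MIN): min(5, 70) = 5

5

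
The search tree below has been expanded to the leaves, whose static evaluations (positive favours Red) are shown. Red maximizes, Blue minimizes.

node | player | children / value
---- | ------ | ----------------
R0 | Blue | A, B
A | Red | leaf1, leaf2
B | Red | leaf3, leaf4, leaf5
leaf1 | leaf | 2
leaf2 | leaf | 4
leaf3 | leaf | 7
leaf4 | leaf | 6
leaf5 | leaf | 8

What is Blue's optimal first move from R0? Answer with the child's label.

A (Red): max(2, 4) = 4
B (Red): max(7, 6, 8) = 8
R0 (Blue): min(4, 8) = 4
Blue at R0 wants the lowest of {A=4, B=8}, so chooses A.

A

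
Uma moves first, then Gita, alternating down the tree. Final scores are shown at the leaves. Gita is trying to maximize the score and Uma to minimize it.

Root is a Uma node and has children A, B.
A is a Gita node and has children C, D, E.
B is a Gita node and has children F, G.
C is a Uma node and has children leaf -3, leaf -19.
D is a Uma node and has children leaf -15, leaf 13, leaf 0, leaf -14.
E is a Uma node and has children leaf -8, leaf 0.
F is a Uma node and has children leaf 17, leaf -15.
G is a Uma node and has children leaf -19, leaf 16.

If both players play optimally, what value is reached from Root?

-15

C (Uma): min(-3, -19) = -19
D (Uma): min(-15, 13, 0, -14) = -15
E (Uma): min(-8, 0) = -8
A (Gita): max(-19, -15, -8) = -8
F (Uma): min(17, -15) = -15
G (Uma): min(-19, 16) = -19
B (Gita): max(-15, -19) = -15
Root (Uma): min(-8, -15) = -15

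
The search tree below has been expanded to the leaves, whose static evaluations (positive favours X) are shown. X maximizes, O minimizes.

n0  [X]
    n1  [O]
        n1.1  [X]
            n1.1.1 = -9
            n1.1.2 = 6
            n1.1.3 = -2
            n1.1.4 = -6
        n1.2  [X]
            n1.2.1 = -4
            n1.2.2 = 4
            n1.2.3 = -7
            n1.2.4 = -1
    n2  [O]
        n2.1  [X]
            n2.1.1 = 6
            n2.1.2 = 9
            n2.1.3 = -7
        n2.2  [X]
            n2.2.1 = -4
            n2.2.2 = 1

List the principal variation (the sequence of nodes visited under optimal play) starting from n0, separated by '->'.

n1.1 (X): max(-9, 6, -2, -6) = 6
n1.2 (X): max(-4, 4, -7, -1) = 4
n1 (O): min(6, 4) = 4
n2.1 (X): max(6, 9, -7) = 9
n2.2 (X): max(-4, 1) = 1
n2 (O): min(9, 1) = 1
n0 (X): max(4, 1) = 4
At n0, X picks n1 (highest: 4).
At n1, O picks n1.2 (lowest: 4).
At n1.2, X picks n1.2.2 (highest: 4).
Terminal value 4.

n0 -> n1 -> n1.2 -> n1.2.2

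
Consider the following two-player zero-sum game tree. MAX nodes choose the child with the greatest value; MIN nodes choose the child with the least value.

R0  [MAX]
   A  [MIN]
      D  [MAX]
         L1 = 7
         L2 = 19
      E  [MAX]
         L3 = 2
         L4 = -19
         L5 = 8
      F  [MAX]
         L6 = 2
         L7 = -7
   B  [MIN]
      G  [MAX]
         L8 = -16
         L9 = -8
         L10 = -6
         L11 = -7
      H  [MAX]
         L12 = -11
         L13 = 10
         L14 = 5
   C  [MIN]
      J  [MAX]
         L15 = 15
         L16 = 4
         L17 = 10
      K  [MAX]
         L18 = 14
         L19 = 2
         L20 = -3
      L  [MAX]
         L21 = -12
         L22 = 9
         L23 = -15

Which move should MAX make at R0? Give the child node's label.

D (MAX): max(7, 19) = 19
E (MAX): max(2, -19, 8) = 8
F (MAX): max(2, -7) = 2
A (MIN): min(19, 8, 2) = 2
G (MAX): max(-16, -8, -6, -7) = -6
H (MAX): max(-11, 10, 5) = 10
B (MIN): min(-6, 10) = -6
J (MAX): max(15, 4, 10) = 15
K (MAX): max(14, 2, -3) = 14
L (MAX): max(-12, 9, -15) = 9
C (MIN): min(15, 14, 9) = 9
R0 (MAX): max(2, -6, 9) = 9
MAX at R0 wants the highest of {A=2, B=-6, C=9}, so chooses C.

C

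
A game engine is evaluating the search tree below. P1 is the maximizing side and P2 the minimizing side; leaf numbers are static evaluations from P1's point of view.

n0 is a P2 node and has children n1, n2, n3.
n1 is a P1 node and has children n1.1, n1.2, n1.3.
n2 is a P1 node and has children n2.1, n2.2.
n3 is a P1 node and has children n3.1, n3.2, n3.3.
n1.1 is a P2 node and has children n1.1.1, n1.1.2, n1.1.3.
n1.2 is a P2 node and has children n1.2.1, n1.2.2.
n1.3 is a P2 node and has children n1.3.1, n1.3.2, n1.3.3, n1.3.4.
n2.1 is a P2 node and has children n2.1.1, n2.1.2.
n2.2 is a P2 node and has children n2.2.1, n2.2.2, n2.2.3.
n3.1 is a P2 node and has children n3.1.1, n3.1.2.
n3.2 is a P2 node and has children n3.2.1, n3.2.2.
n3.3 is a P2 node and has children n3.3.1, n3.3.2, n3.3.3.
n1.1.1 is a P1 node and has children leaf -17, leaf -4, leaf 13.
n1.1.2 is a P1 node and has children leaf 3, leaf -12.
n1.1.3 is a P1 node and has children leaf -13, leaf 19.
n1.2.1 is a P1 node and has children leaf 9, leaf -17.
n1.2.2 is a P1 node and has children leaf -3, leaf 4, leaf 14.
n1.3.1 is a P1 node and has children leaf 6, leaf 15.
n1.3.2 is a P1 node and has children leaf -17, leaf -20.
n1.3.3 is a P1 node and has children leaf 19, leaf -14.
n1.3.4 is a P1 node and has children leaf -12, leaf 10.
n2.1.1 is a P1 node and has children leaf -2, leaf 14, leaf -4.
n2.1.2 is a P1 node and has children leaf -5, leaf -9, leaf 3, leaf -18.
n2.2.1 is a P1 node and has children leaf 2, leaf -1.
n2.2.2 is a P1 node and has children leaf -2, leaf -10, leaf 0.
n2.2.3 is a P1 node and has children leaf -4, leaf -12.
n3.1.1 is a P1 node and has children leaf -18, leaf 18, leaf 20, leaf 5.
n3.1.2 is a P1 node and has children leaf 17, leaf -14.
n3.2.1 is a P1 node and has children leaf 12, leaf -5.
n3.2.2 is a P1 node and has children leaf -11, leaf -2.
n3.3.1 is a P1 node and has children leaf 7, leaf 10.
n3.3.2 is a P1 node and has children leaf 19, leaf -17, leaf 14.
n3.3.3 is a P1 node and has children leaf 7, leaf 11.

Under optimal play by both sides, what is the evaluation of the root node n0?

3

n1.1.1 (P1): max(-17, -4, 13) = 13
n1.1.2 (P1): max(3, -12) = 3
n1.1.3 (P1): max(-13, 19) = 19
n1.1 (P2): min(13, 3, 19) = 3
n1.2.1 (P1): max(9, -17) = 9
n1.2.2 (P1): max(-3, 4, 14) = 14
n1.2 (P2): min(9, 14) = 9
n1.3.1 (P1): max(6, 15) = 15
n1.3.2 (P1): max(-17, -20) = -17
n1.3.3 (P1): max(19, -14) = 19
n1.3.4 (P1): max(-12, 10) = 10
n1.3 (P2): min(15, -17, 19, 10) = -17
n1 (P1): max(3, 9, -17) = 9
n2.1.1 (P1): max(-2, 14, -4) = 14
n2.1.2 (P1): max(-5, -9, 3, -18) = 3
n2.1 (P2): min(14, 3) = 3
n2.2.1 (P1): max(2, -1) = 2
n2.2.2 (P1): max(-2, -10, 0) = 0
n2.2.3 (P1): max(-4, -12) = -4
n2.2 (P2): min(2, 0, -4) = -4
n2 (P1): max(3, -4) = 3
n3.1.1 (P1): max(-18, 18, 20, 5) = 20
n3.1.2 (P1): max(17, -14) = 17
n3.1 (P2): min(20, 17) = 17
n3.2.1 (P1): max(12, -5) = 12
n3.2.2 (P1): max(-11, -2) = -2
n3.2 (P2): min(12, -2) = -2
n3.3.1 (P1): max(7, 10) = 10
n3.3.2 (P1): max(19, -17, 14) = 19
n3.3.3 (P1): max(7, 11) = 11
n3.3 (P2): min(10, 19, 11) = 10
n3 (P1): max(17, -2, 10) = 17
n0 (P2): min(9, 3, 17) = 3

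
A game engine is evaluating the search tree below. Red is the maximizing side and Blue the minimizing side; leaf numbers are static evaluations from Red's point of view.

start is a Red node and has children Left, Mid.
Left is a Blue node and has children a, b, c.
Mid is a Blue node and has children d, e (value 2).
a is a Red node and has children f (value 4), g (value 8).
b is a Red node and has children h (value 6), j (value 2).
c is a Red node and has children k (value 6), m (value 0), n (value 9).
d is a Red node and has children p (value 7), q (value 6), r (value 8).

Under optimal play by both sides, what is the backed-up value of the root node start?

6

a (Red): max(4, 8) = 8
b (Red): max(6, 2) = 6
c (Red): max(6, 0, 9) = 9
Left (Blue): min(8, 6, 9) = 6
d (Red): max(7, 6, 8) = 8
Mid (Blue): min(8, 2) = 2
start (Red): max(6, 2) = 6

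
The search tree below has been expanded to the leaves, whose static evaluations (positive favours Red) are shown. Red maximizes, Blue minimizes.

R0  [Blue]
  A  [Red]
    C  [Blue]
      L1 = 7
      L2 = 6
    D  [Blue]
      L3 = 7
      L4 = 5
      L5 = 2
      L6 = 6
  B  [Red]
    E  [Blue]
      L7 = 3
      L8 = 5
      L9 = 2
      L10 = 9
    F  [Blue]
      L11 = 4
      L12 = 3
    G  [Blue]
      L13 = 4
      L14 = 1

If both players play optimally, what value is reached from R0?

C (Blue): min(7, 6) = 6
D (Blue): min(7, 5, 2, 6) = 2
A (Red): max(6, 2) = 6
E (Blue): min(3, 5, 2, 9) = 2
F (Blue): min(4, 3) = 3
G (Blue): min(4, 1) = 1
B (Red): max(2, 3, 1) = 3
R0 (Blue): min(6, 3) = 3

3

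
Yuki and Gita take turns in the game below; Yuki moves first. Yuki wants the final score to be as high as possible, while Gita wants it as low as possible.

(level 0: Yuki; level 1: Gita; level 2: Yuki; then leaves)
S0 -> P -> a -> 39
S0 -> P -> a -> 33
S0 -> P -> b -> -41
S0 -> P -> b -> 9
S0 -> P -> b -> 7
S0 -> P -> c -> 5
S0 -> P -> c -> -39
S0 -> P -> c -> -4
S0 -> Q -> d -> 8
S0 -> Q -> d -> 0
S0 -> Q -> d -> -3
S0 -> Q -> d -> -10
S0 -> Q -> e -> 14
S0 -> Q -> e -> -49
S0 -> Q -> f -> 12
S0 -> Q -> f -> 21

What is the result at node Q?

d (Yuki): max(8, 0, -3, -10) = 8
e (Yuki): max(14, -49) = 14
f (Yuki): max(12, 21) = 21
Q (Gita): min(8, 14, 21) = 8

8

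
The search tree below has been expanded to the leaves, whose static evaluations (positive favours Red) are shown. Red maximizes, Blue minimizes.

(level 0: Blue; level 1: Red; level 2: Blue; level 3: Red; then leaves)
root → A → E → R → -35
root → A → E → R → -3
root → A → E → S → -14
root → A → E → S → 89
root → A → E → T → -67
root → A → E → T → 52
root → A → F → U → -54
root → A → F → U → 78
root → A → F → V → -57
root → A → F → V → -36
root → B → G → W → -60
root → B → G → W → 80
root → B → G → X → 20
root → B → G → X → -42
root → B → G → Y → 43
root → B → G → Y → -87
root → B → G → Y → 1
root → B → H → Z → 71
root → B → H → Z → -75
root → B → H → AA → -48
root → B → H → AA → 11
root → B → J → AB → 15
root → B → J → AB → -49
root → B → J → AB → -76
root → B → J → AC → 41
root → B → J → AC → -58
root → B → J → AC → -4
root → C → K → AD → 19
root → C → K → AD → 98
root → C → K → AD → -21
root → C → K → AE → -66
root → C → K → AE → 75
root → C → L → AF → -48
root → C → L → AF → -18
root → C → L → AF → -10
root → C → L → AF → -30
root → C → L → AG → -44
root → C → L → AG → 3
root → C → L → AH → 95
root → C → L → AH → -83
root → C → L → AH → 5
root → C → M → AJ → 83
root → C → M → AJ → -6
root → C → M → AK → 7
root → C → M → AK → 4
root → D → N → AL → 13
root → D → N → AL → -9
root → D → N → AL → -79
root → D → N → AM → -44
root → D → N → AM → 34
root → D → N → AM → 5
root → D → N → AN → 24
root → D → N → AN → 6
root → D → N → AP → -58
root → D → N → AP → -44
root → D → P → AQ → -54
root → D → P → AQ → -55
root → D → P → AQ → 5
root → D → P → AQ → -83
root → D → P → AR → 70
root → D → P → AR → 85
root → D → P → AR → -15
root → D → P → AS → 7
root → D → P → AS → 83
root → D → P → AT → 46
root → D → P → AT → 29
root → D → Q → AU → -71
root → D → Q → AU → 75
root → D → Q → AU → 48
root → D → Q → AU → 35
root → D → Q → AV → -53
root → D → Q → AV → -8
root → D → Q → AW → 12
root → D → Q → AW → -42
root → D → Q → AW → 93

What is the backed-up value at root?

R (Red): max(-35, -3) = -3
S (Red): max(-14, 89) = 89
T (Red): max(-67, 52) = 52
E (Blue): min(-3, 89, 52) = -3
U (Red): max(-54, 78) = 78
V (Red): max(-57, -36) = -36
F (Blue): min(78, -36) = -36
A (Red): max(-3, -36) = -3
W (Red): max(-60, 80) = 80
X (Red): max(20, -42) = 20
Y (Red): max(43, -87, 1) = 43
G (Blue): min(80, 20, 43) = 20
Z (Red): max(71, -75) = 71
AA (Red): max(-48, 11) = 11
H (Blue): min(71, 11) = 11
AB (Red): max(15, -49, -76) = 15
AC (Red): max(41, -58, -4) = 41
J (Blue): min(15, 41) = 15
B (Red): max(20, 11, 15) = 20
AD (Red): max(19, 98, -21) = 98
AE (Red): max(-66, 75) = 75
K (Blue): min(98, 75) = 75
AF (Red): max(-48, -18, -10, -30) = -10
AG (Red): max(-44, 3) = 3
AH (Red): max(95, -83, 5) = 95
L (Blue): min(-10, 3, 95) = -10
AJ (Red): max(83, -6) = 83
AK (Red): max(7, 4) = 7
M (Blue): min(83, 7) = 7
C (Red): max(75, -10, 7) = 75
AL (Red): max(13, -9, -79) = 13
AM (Red): max(-44, 34, 5) = 34
AN (Red): max(24, 6) = 24
AP (Red): max(-58, -44) = -44
N (Blue): min(13, 34, 24, -44) = -44
AQ (Red): max(-54, -55, 5, -83) = 5
AR (Red): max(70, 85, -15) = 85
AS (Red): max(7, 83) = 83
AT (Red): max(46, 29) = 46
P (Blue): min(5, 85, 83, 46) = 5
AU (Red): max(-71, 75, 48, 35) = 75
AV (Red): max(-53, -8) = -8
AW (Red): max(12, -42, 93) = 93
Q (Blue): min(75, -8, 93) = -8
D (Red): max(-44, 5, -8) = 5
root (Blue): min(-3, 20, 75, 5) = -3

-3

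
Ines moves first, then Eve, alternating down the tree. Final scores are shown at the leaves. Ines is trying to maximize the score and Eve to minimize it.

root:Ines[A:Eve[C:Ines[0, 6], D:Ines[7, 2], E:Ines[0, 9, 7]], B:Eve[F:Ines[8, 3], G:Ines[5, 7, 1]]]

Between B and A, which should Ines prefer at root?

F (Ines): max(8, 3) = 8
G (Ines): max(5, 7, 1) = 7
B (Eve): min(8, 7) = 7
C (Ines): max(0, 6) = 6
D (Ines): max(7, 2) = 7
E (Ines): max(0, 9, 7) = 9
A (Eve): min(6, 7, 9) = 6
Ines prefers the higher value; B=7, A=6. B is better since 7 > 6.

B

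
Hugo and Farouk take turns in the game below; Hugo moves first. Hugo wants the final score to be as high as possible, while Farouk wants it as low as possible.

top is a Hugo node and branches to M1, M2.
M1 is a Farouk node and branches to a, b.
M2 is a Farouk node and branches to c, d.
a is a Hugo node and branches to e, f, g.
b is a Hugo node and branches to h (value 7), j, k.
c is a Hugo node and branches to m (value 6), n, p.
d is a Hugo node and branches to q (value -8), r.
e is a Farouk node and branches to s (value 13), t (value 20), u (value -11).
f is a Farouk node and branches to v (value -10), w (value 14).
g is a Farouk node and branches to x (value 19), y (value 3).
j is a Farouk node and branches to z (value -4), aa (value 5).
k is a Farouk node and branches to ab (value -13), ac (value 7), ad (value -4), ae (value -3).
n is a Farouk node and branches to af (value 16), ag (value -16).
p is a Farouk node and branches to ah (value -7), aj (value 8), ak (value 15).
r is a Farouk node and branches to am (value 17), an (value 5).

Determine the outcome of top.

5

e (Farouk): min(13, 20, -11) = -11
f (Farouk): min(-10, 14) = -10
g (Farouk): min(19, 3) = 3
a (Hugo): max(-11, -10, 3) = 3
j (Farouk): min(-4, 5) = -4
k (Farouk): min(-13, 7, -4, -3) = -13
b (Hugo): max(7, -4, -13) = 7
M1 (Farouk): min(3, 7) = 3
n (Farouk): min(16, -16) = -16
p (Farouk): min(-7, 8, 15) = -7
c (Hugo): max(6, -16, -7) = 6
r (Farouk): min(17, 5) = 5
d (Hugo): max(-8, 5) = 5
M2 (Farouk): min(6, 5) = 5
top (Hugo): max(3, 5) = 5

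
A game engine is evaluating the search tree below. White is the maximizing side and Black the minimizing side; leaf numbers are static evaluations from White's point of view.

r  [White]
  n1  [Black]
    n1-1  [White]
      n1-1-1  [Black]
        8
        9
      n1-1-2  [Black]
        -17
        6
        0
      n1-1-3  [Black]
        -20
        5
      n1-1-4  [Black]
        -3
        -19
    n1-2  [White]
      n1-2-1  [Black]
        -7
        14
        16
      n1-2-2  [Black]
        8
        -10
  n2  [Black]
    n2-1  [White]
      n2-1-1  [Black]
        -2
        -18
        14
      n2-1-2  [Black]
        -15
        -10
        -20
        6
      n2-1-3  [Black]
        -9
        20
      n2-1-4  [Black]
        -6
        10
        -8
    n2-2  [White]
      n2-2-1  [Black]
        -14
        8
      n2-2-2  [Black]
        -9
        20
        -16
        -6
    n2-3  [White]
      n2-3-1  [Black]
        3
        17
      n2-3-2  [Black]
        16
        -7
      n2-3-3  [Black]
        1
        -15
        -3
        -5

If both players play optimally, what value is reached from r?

n1-1-1 (Black): min(8, 9) = 8
n1-1-2 (Black): min(-17, 6, 0) = -17
n1-1-3 (Black): min(-20, 5) = -20
n1-1-4 (Black): min(-3, -19) = -19
n1-1 (White): max(8, -17, -20, -19) = 8
n1-2-1 (Black): min(-7, 14, 16) = -7
n1-2-2 (Black): min(8, -10) = -10
n1-2 (White): max(-7, -10) = -7
n1 (Black): min(8, -7) = -7
n2-1-1 (Black): min(-2, -18, 14) = -18
n2-1-2 (Black): min(-15, -10, -20, 6) = -20
n2-1-3 (Black): min(-9, 20) = -9
n2-1-4 (Black): min(-6, 10, -8) = -8
n2-1 (White): max(-18, -20, -9, -8) = -8
n2-2-1 (Black): min(-14, 8) = -14
n2-2-2 (Black): min(-9, 20, -16, -6) = -16
n2-2 (White): max(-14, -16) = -14
n2-3-1 (Black): min(3, 17) = 3
n2-3-2 (Black): min(16, -7) = -7
n2-3-3 (Black): min(1, -15, -3, -5) = -15
n2-3 (White): max(3, -7, -15) = 3
n2 (Black): min(-8, -14, 3) = -14
r (White): max(-7, -14) = -7

-7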